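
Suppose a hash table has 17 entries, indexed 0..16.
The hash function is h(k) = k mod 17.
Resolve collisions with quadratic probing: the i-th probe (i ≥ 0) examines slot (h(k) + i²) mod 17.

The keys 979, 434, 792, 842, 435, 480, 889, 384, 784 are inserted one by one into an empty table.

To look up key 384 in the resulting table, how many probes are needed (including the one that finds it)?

4

979 hashes to 10; slot 10 is free → place at 10.
434 hashes to 9; slot 9 is free → place at 9.
792 hashes to 10; 10 taken → place at 11.
842 hashes to 9; 9,10 taken → place at 13.
435 hashes to 10; 10,11 taken → place at 14.
480 hashes to 4; slot 4 is free → place at 4.
889 hashes to 5; slot 5 is free → place at 5.
384 hashes to 10; 10,11,14 taken → place at 2.
784 hashes to 2; 2 taken → place at 3.
Table: [-, -, 384, 784, 480, 889, -, -, -, 434, 979, 792, -, 842, 435, -, -]
Lookup 384: h=10, probe 10,11,14,2 → found at 2.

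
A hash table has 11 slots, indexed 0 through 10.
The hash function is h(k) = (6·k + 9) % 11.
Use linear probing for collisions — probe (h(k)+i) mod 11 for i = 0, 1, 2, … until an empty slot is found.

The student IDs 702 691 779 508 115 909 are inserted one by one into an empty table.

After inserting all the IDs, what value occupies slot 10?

702: h=8 → slot 8
691: h=8, probe 8,9 → slot 9
779: h=8, probe 8,9,10 → slot 10
508: h=10, probe 10,0 → slot 0
115: h=6 → slot 6
909: h=7 → slot 7
Table: [508, ∅, ∅, ∅, ∅, ∅, 115, 909, 702, 691, 779]

779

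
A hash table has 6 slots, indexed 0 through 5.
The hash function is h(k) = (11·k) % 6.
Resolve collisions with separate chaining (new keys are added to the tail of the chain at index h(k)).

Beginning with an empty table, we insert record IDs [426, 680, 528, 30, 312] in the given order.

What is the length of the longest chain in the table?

4

Insert 426: h=0, bucket 0 empty → new chain.
Insert 680: h=4, bucket 4 empty → new chain.
Insert 528: h=0, bucket 0 nonempty → append to chain.
Insert 30: h=0, bucket 0 nonempty → append to chain.
Insert 312: h=0, bucket 0 nonempty → append to chain.
Final buckets:
0: 426 -> 528 -> 30 -> 312
1: ∅
2: ∅
3: ∅
4: 680
5: ∅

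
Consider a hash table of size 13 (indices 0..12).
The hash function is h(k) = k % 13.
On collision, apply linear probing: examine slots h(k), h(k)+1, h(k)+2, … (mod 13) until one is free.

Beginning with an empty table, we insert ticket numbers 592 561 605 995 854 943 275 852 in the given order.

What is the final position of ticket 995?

9

592: h=7 → slot 7
561: h=2 → slot 2
605: h=7, probe 7,8 → slot 8
995: h=7, probe 7,8,9 → slot 9
854: h=9, probe 9,10 → slot 10
943: h=7, probe 7,8,9,10,11 → slot 11
275: h=2, probe 2,3 → slot 3
852: h=7, probe 7,8,9,10,11,12 → slot 12
Table: [_, _, 561, 275, _, _, _, 592, 605, 995, 854, 943, 852]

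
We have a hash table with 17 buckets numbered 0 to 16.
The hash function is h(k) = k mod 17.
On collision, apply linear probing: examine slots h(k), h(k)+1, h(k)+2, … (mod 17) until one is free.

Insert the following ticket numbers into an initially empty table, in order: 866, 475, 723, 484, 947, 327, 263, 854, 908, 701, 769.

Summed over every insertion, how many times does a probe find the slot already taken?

13

866: h=16 → slot 16
475: h=16, probe 16,0 → slot 0
723: h=9 → slot 9
484: h=8 → slot 8
947: h=12 → slot 12
327: h=4 → slot 4
263: h=8, probe 8,9,10 → slot 10
854: h=4, probe 4,5 → slot 5
908: h=7 → slot 7
701: h=4, probe 4,5,6 → slot 6
769: h=4, probe 4,5,6,7,8,9,10,11 → slot 11
Table: [475, ., ., ., 327, 854, 701, 908, 484, 723, 263, 769, 947, ., ., ., 866]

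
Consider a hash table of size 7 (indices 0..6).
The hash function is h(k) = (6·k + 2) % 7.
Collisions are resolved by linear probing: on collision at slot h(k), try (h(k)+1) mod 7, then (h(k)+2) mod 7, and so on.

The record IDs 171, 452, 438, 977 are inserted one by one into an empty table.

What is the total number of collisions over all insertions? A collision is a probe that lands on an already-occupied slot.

171 hashes to 6; slot 6 is free → place at 6.
452 hashes to 5; slot 5 is free → place at 5.
438 hashes to 5; 5,6 taken → place at 0.
977 hashes to 5; 5,6,0 taken → place at 1.
Table: [438, 977, ∅, ∅, ∅, 452, 171]

5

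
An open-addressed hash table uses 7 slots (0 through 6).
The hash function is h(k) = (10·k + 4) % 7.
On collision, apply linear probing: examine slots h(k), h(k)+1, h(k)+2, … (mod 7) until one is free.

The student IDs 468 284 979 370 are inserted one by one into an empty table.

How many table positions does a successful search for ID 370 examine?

468: h=1 → slot 1
284: h=2 → slot 2
979: h=1, probe 1,2,3 → slot 3
370: h=1, probe 1,2,3,4 → slot 4
Table: [—, 468, 284, 979, 370, —, —]
Lookup 370: h=1, probe 1,2,3,4 → found at 4.

4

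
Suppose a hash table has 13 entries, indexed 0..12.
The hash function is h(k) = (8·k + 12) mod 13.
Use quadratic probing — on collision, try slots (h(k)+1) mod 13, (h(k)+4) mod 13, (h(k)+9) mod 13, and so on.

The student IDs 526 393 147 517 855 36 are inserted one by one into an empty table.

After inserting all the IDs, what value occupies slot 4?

36

Insert 526: h=8, slot 8 empty -> index 8.
Insert 393: h=10, slot 10 empty -> index 10.
Insert 147: h=5, slot 5 empty -> index 5.
Insert 517: h=1, slot 1 empty -> index 1.
Insert 855: h=1, slot 1 occupied -> index 2.
Insert 36: h=1, slots 1,2,5,10 occupied -> index 4.
Table: [∅, 517, 855, ∅, 36, 147, ∅, ∅, 526, ∅, 393, ∅, ∅]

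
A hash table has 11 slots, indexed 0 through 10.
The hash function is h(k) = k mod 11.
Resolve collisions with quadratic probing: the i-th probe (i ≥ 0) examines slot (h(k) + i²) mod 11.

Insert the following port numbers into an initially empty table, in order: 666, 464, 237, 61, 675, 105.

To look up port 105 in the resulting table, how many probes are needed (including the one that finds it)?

5

666 hashes to 6; slot 6 is free → place at 6.
464 hashes to 2; slot 2 is free → place at 2.
237 hashes to 6; 6 taken → place at 7.
61 hashes to 6; 6,7 taken → place at 10.
675 hashes to 4; slot 4 is free → place at 4.
105 hashes to 6; 6,7,10,4 taken → place at 0.
Table: [105, —, 464, —, 675, —, 666, 237, —, —, 61]
Lookup 105: h=6, probe 6,7,10,4,0 → found at 0.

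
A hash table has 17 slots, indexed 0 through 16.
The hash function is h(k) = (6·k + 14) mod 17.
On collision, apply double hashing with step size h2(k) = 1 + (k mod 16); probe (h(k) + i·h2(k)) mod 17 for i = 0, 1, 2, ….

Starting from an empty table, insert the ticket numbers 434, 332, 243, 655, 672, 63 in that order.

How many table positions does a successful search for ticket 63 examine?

434 hashes to 0; slot 0 is free => place at 0.
332 hashes to 0, h2=13; 0 taken => place at 13.
243 hashes to 10; slot 10 is free => place at 10.
655 hashes to 0, h2=16; 0 taken => place at 16.
672 hashes to 0, h2=1; 0 taken => place at 1.
63 hashes to 1, h2=16; 1,0,16 taken => place at 15.
Table: [434, 672, ., ., ., ., ., ., ., ., 243, ., ., 332, ., 63, 655]
Lookup 63: h=1, h2=16, probe 1,0,16,15 → found at 15.

4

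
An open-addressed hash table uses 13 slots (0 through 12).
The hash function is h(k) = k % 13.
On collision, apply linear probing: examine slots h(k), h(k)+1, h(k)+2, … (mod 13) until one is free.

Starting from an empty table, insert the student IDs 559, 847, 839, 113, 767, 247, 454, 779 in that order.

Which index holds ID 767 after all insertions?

559 hashes to 0; slot 0 is free -> place at 0.
847 hashes to 2; slot 2 is free -> place at 2.
839 hashes to 7; slot 7 is free -> place at 7.
113 hashes to 9; slot 9 is free -> place at 9.
767 hashes to 0; 0 taken -> place at 1.
247 hashes to 0; 0,1,2 taken -> place at 3.
454 hashes to 12; slot 12 is free -> place at 12.
779 hashes to 12; 12,0,1,2,3 taken -> place at 4.
Table: [559, 767, 847, 247, 779, ., ., 839, ., 113, ., ., 454]

1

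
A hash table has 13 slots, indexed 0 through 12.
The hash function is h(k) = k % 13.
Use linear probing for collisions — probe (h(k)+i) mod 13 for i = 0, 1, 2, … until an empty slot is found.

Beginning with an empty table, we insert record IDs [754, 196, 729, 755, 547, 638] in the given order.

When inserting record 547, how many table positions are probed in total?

4

Insert 754: h=0, slot 0 empty → index 0.
Insert 196: h=1, slot 1 empty → index 1.
Insert 729: h=1, slot 1 occupied → index 2.
Insert 755: h=1, slots 1,2 occupied → index 3.
Insert 547: h=1, slots 1,2,3 occupied → index 4.
Insert 638: h=1, slots 1,2,3,4 occupied → index 5.
Table: [754, 196, 729, 755, 547, 638, _, _, _, _, _, _, _]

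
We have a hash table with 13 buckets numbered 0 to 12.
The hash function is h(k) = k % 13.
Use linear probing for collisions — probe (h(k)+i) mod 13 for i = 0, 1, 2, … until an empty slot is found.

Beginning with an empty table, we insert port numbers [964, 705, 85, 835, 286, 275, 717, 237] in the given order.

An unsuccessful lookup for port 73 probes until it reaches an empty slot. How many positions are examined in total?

2

Insert 964: h=2, slot 2 empty => index 2.
Insert 705: h=3, slot 3 empty => index 3.
Insert 85: h=7, slot 7 empty => index 7.
Insert 835: h=3, slot 3 occupied => index 4.
Insert 286: h=0, slot 0 empty => index 0.
Insert 275: h=2, slots 2,3,4 occupied => index 5.
Insert 717: h=2, slots 2,3,4,5 occupied => index 6.
Insert 237: h=3, slots 3,4,5,6,7 occupied => index 8.
Table: [286, -, 964, 705, 835, 275, 717, 85, 237, -, -, -, -]
Lookup 73: h=8, probe 8,9 → slot 9 empty, not found.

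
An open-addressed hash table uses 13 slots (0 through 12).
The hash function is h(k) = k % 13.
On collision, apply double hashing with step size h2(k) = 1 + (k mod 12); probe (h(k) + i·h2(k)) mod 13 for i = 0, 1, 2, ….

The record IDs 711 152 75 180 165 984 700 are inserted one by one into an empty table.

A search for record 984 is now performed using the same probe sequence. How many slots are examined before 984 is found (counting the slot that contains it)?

711: h=9 → slot 9
152: h=9, h2=9, probe 9,5 → slot 5
75: h=10 → slot 10
180: h=11 → slot 11
165: h=9, h2=10, probe 9,6 → slot 6
984: h=9, h2=1, probe 9,10,11,12 → slot 12
700: h=11, h2=5, probe 11,3 → slot 3
Table: [-, -, -, 700, -, 152, 165, -, -, 711, 75, 180, 984]
Lookup 984: h=9, h2=1, probe 9,10,11,12 → found at 12.

4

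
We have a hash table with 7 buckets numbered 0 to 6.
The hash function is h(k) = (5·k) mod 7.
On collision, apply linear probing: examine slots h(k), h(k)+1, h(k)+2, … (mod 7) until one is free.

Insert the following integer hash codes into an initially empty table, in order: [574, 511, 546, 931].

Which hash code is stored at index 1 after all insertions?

511

Insert 574: h=0, slot 0 empty => index 0.
Insert 511: h=0, slot 0 occupied => index 1.
Insert 546: h=0, slots 0,1 occupied => index 2.
Insert 931: h=0, slots 0,1,2 occupied => index 3.
Table: [574, 511, 546, 931, -, -, -]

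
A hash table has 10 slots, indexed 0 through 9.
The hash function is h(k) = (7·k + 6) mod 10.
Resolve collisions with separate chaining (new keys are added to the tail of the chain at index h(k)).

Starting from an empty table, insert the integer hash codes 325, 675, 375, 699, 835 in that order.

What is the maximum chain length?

4

325 → bucket 1
675 → bucket 1 (collision)
375 → bucket 1 (collision)
699 → bucket 9
835 → bucket 1 (collision)
Final buckets:
0: .
1: 325 -> 675 -> 375 -> 835
2: .
3: .
4: .
5: .
6: .
7: .
8: .
9: 699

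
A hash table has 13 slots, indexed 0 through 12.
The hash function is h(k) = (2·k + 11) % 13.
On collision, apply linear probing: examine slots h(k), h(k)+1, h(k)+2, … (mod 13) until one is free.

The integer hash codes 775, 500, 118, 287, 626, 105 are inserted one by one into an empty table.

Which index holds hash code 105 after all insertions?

775: h=1 -> slot 1
500: h=10 -> slot 10
118: h=0 -> slot 0
287: h=0, probe 0,1,2 -> slot 2
626: h=2, probe 2,3 -> slot 3
105: h=0, probe 0,1,2,3,4 -> slot 4
Table: [118, 775, 287, 626, 105, _, _, _, _, _, 500, _, _]

4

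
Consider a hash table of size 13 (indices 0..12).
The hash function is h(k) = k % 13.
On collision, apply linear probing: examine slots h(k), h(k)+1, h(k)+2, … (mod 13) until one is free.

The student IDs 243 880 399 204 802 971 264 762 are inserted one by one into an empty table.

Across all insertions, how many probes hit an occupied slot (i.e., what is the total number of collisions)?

243: h=9 => slot 9
880: h=9, probe 9,10 => slot 10
399: h=9, probe 9,10,11 => slot 11
204: h=9, probe 9,10,11,12 => slot 12
802: h=9, probe 9,10,11,12,0 => slot 0
971: h=9, probe 9,10,11,12,0,1 => slot 1
264: h=4 => slot 4
762: h=8 => slot 8
Table: [802, 971, ., ., 264, ., ., ., 762, 243, 880, 399, 204]

15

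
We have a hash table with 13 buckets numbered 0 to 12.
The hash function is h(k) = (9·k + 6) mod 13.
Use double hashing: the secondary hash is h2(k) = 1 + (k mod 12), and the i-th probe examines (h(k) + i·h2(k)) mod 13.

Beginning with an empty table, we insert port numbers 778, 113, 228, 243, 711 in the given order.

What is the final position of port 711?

778: h=1 -> slot 1
113: h=9 -> slot 9
228: h=4 -> slot 4
243: h=9, h2=4, probe 9,0 -> slot 0
711: h=9, h2=4, probe 9,0,4,8 -> slot 8
Table: [243, 778, _, _, 228, _, _, _, 711, 113, _, _, _]

8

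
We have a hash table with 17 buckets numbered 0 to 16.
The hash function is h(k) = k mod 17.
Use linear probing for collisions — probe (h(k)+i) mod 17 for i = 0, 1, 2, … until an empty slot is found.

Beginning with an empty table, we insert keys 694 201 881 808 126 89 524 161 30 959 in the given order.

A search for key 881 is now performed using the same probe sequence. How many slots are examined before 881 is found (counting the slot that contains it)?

3

694: h=14 -> slot 14
201: h=14, probe 14,15 -> slot 15
881: h=14, probe 14,15,16 -> slot 16
808: h=9 -> slot 9
126: h=7 -> slot 7
89: h=4 -> slot 4
524: h=14, probe 14,15,16,0 -> slot 0
161: h=8 -> slot 8
30: h=13 -> slot 13
959: h=7, probe 7,8,9,10 -> slot 10
Table: [524, ., ., ., 89, ., ., 126, 161, 808, 959, ., ., 30, 694, 201, 881]
Lookup 881: h=14, probe 14,15,16 → found at 16.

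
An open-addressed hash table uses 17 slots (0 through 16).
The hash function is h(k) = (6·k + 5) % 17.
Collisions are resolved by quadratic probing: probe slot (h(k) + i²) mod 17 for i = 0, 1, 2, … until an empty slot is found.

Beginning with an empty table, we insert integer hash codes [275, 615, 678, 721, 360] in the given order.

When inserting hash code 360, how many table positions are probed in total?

Insert 275: h=6, slot 6 empty → index 6.
Insert 615: h=6, slot 6 occupied → index 7.
Insert 678: h=10, slot 10 empty → index 10.
Insert 721: h=13, slot 13 empty → index 13.
Insert 360: h=6, slots 6,7,10 occupied → index 15.
Table: [., ., ., ., ., ., 275, 615, ., ., 678, ., ., 721, ., 360, .]

4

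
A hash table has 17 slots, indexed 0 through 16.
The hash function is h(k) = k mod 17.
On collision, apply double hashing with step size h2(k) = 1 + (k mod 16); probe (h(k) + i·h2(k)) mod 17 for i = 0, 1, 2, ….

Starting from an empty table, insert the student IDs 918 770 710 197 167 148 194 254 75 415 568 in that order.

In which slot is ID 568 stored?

8

918 hashes to 0; slot 0 is free → place at 0.
770 hashes to 5; slot 5 is free → place at 5.
710 hashes to 13; slot 13 is free → place at 13.
197 hashes to 10; slot 10 is free → place at 10.
167 hashes to 14; slot 14 is free → place at 14.
148 hashes to 12; slot 12 is free → place at 12.
194 hashes to 7; slot 7 is free → place at 7.
254 hashes to 16; slot 16 is free → place at 16.
75 hashes to 7, h2=12; 7 taken → place at 2.
415 hashes to 7, h2=16; 7 taken → place at 6.
568 hashes to 7, h2=9; 7,16 taken → place at 8.
Table: [918, ∅, 75, ∅, ∅, 770, 415, 194, 568, ∅, 197, ∅, 148, 710, 167, ∅, 254]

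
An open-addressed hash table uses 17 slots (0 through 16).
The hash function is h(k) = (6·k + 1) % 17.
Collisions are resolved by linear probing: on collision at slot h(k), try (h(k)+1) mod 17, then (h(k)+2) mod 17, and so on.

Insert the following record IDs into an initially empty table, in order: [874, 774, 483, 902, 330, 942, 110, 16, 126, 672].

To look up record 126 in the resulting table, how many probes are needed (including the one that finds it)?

6

874: h=9 → slot 9
774: h=4 → slot 4
483: h=9, probe 9,10 → slot 10
902: h=7 → slot 7
330: h=9, probe 9,10,11 → slot 11
942: h=9, probe 9,10,11,12 → slot 12
110: h=15 → slot 15
16: h=12, probe 12,13 → slot 13
126: h=9, probe 9,10,11,12,13,14 → slot 14
672: h=4, probe 4,5 → slot 5
Table: [—, —, —, —, 774, 672, —, 902, —, 874, 483, 330, 942, 16, 126, 110, —]
Lookup 126: h=9, probe 9,10,11,12,13,14 → found at 14.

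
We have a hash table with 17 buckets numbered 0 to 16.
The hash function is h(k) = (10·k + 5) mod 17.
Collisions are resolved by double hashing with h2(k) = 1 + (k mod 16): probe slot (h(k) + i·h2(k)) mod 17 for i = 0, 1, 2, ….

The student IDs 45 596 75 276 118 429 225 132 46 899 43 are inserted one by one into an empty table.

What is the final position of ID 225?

45 hashes to 13; slot 13 is free -> place at 13.
596 hashes to 15; slot 15 is free -> place at 15.
75 hashes to 7; slot 7 is free -> place at 7.
276 hashes to 11; slot 11 is free -> place at 11.
118 hashes to 12; slot 12 is free -> place at 12.
429 hashes to 11, h2=14; 11 taken -> place at 8.
225 hashes to 11, h2=2; 11,13,15 taken -> place at 0.
132 hashes to 16; slot 16 is free -> place at 16.
46 hashes to 6; slot 6 is free -> place at 6.
899 hashes to 2; slot 2 is free -> place at 2.
43 hashes to 10; slot 10 is free -> place at 10.
Table: [225, -, 899, -, -, -, 46, 75, 429, -, 43, 276, 118, 45, -, 596, 132]

0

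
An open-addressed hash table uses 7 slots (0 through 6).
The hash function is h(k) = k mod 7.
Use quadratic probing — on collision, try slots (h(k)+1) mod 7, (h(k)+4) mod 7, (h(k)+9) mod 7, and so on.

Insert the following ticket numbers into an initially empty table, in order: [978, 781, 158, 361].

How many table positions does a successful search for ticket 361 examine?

978: h=5 => slot 5
781: h=4 => slot 4
158: h=4, probe 4,5,1 => slot 1
361: h=4, probe 4,5,1,6 => slot 6
Table: [., 158, ., ., 781, 978, 361]
Lookup 361: h=4, probe 4,5,1,6 → found at 6.

4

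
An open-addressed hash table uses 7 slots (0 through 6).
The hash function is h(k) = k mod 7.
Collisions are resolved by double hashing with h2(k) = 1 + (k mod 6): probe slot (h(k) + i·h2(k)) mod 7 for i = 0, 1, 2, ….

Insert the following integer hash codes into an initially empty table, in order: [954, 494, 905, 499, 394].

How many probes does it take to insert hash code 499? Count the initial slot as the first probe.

Insert 954: h=2, slot 2 empty => index 2.
Insert 494: h=4, slot 4 empty => index 4.
Insert 905: h=2, h2=6, slot 2 occupied => index 1.
Insert 499: h=2, h2=2, slots 2,4 occupied => index 6.
Insert 394: h=2, h2=5, slot 2 occupied => index 0.
Table: [394, 905, 954, _, 494, _, 499]

3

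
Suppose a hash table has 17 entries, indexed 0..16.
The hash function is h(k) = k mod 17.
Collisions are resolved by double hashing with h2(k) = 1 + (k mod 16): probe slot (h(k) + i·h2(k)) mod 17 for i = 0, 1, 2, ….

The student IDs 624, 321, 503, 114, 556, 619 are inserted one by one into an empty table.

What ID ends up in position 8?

556

624 hashes to 12; slot 12 is free -> place at 12.
321 hashes to 15; slot 15 is free -> place at 15.
503 hashes to 10; slot 10 is free -> place at 10.
114 hashes to 12, h2=3; 12,15 taken -> place at 1.
556 hashes to 12, h2=13; 12 taken -> place at 8.
619 hashes to 7; slot 7 is free -> place at 7.
Table: [—, 114, —, —, —, —, —, 619, 556, —, 503, —, 624, —, —, 321, —]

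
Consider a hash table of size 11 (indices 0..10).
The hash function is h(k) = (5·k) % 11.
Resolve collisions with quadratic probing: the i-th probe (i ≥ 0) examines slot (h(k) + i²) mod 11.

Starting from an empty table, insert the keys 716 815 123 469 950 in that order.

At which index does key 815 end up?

Insert 716: h=5, slot 5 empty => index 5.
Insert 815: h=5, slot 5 occupied => index 6.
Insert 123: h=10, slot 10 empty => index 10.
Insert 469: h=2, slot 2 empty => index 2.
Insert 950: h=9, slot 9 empty => index 9.
Table: [—, —, 469, —, —, 716, 815, —, —, 950, 123]

6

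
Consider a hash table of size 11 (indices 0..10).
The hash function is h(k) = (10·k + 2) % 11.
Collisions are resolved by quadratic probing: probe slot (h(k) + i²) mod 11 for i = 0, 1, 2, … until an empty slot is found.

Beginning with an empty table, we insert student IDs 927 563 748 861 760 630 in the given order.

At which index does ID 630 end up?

927: h=10 → slot 10
563: h=0 → slot 0
748: h=2 → slot 2
861: h=10, probe 10,0,3 → slot 3
760: h=1 → slot 1
630: h=10, probe 10,0,3,8 → slot 8
Table: [563, 760, 748, 861, ., ., ., ., 630, ., 927]

8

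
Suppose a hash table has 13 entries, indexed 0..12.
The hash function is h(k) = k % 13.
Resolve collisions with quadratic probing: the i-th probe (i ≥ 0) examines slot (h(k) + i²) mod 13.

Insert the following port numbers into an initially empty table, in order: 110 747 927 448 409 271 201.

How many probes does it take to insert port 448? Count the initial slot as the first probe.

110 hashes to 6; slot 6 is free → place at 6.
747 hashes to 6; 6 taken → place at 7.
927 hashes to 4; slot 4 is free → place at 4.
448 hashes to 6; 6,7 taken → place at 10.
409 hashes to 6; 6,7,10 taken → place at 2.
271 hashes to 11; slot 11 is free → place at 11.
201 hashes to 6; 6,7,10,2 taken → place at 9.
Table: [∅, ∅, 409, ∅, 927, ∅, 110, 747, ∅, 201, 448, 271, ∅]

3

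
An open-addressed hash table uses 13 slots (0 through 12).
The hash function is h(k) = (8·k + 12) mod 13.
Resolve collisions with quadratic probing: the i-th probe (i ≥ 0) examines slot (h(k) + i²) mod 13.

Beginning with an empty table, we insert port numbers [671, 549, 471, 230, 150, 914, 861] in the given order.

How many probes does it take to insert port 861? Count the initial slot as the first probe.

671 hashes to 11; slot 11 is free -> place at 11.
549 hashes to 10; slot 10 is free -> place at 10.
471 hashes to 10; 10,11 taken -> place at 1.
230 hashes to 6; slot 6 is free -> place at 6.
150 hashes to 3; slot 3 is free -> place at 3.
914 hashes to 5; slot 5 is free -> place at 5.
861 hashes to 10; 10,11,1,6 taken -> place at 0.
Table: [861, 471, ∅, 150, ∅, 914, 230, ∅, ∅, ∅, 549, 671, ∅]

5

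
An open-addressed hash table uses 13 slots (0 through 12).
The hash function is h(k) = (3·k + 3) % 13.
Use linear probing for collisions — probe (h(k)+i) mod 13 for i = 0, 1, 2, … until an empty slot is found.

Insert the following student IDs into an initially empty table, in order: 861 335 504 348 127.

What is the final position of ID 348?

Insert 861: h=12, slot 12 empty -> index 12.
Insert 335: h=7, slot 7 empty -> index 7.
Insert 504: h=7, slot 7 occupied -> index 8.
Insert 348: h=7, slots 7,8 occupied -> index 9.
Insert 127: h=7, slots 7,8,9 occupied -> index 10.
Table: [_, _, _, _, _, _, _, 335, 504, 348, 127, _, 861]

9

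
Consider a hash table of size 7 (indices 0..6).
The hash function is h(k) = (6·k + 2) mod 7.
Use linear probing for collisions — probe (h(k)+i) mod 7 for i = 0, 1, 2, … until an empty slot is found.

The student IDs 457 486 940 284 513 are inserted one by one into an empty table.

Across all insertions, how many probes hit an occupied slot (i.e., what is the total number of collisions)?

3

Insert 457: h=0, slot 0 empty -> index 0.
Insert 486: h=6, slot 6 empty -> index 6.
Insert 940: h=0, slot 0 occupied -> index 1.
Insert 284: h=5, slot 5 empty -> index 5.
Insert 513: h=0, slots 0,1 occupied -> index 2.
Table: [457, 940, 513, -, -, 284, 486]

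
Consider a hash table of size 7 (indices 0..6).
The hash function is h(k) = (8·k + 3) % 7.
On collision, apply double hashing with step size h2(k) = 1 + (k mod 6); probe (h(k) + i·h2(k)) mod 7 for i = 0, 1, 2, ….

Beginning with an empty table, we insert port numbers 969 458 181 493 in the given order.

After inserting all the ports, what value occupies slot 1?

493

969 hashes to 6; slot 6 is free → place at 6.
458 hashes to 6, h2=3; 6 taken → place at 2.
181 hashes to 2, h2=2; 2 taken → place at 4.
493 hashes to 6, h2=2; 6 taken → place at 1.
Table: [-, 493, 458, -, 181, -, 969]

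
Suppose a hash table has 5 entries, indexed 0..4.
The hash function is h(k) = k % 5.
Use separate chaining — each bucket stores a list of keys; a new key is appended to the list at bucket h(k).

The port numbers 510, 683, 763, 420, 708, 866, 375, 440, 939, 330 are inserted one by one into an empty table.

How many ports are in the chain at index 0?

Insert 510: h=0, bucket 0 empty → new chain.
Insert 683: h=3, bucket 3 empty → new chain.
Insert 763: h=3, bucket 3 nonempty → append to chain.
Insert 420: h=0, bucket 0 nonempty → append to chain.
Insert 708: h=3, bucket 3 nonempty → append to chain.
Insert 866: h=1, bucket 1 empty → new chain.
Insert 375: h=0, bucket 0 nonempty → append to chain.
Insert 440: h=0, bucket 0 nonempty → append to chain.
Insert 939: h=4, bucket 4 empty → new chain.
Insert 330: h=0, bucket 0 nonempty → append to chain.
Final buckets:
0: 510 -> 420 -> 375 -> 440 -> 330
1: 866
2: ∅
3: 683 -> 763 -> 708
4: 939

5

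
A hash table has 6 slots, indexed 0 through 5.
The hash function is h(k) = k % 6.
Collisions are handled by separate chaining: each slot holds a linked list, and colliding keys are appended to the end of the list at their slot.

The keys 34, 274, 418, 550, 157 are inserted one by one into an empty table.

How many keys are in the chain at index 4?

4

Insert 34: h=4, bucket 4 empty -> new chain.
Insert 274: h=4, bucket 4 nonempty -> append to chain.
Insert 418: h=4, bucket 4 nonempty -> append to chain.
Insert 550: h=4, bucket 4 nonempty -> append to chain.
Insert 157: h=1, bucket 1 empty -> new chain.
Final buckets:
0: —
1: 157
2: —
3: —
4: 34 -> 274 -> 418 -> 550
5: —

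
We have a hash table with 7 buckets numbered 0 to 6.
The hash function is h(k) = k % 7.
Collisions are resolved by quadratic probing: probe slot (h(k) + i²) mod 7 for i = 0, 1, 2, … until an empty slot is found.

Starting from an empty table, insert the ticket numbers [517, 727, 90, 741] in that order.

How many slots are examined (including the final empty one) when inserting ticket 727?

2

517 hashes to 6; slot 6 is free => place at 6.
727 hashes to 6; 6 taken => place at 0.
90 hashes to 6; 6,0 taken => place at 3.
741 hashes to 6; 6,0,3 taken => place at 1.
Table: [727, 741, ., 90, ., ., 517]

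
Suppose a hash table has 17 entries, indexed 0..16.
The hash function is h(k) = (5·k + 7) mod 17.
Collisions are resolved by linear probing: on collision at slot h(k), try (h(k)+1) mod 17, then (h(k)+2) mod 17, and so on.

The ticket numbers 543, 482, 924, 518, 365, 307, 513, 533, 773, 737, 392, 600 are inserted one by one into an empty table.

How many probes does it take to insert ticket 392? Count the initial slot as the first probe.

5

543: h=2 → slot 2
482: h=3 → slot 3
924: h=3, probe 3,4 → slot 4
518: h=13 → slot 13
365: h=13, probe 13,14 → slot 14
307: h=12 → slot 12
513: h=5 → slot 5
533: h=3, probe 3,4,5,6 → slot 6
773: h=13, probe 13,14,15 → slot 15
737: h=3, probe 3,4,5,6,7 → slot 7
392: h=12, probe 12,13,14,15,16 → slot 16
600: h=15, probe 15,16,0 → slot 0
Table: [600, ∅, 543, 482, 924, 513, 533, 737, ∅, ∅, ∅, ∅, 307, 518, 365, 773, 392]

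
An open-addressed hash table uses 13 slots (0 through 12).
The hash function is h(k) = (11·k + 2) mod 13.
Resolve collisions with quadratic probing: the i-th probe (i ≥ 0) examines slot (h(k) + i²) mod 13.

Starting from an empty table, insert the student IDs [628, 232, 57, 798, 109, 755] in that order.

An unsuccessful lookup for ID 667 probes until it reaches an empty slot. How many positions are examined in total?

2

628 hashes to 7; slot 7 is free → place at 7.
232 hashes to 6; slot 6 is free → place at 6.
57 hashes to 5; slot 5 is free → place at 5.
798 hashes to 5; 5,6 taken → place at 9.
109 hashes to 5; 5,6,9 taken → place at 1.
755 hashes to 0; slot 0 is free → place at 0.
Table: [755, 109, —, —, —, 57, 232, 628, —, 798, —, —, —]
Lookup 667: h=7, probe 7,8 → slot 8 empty, not found.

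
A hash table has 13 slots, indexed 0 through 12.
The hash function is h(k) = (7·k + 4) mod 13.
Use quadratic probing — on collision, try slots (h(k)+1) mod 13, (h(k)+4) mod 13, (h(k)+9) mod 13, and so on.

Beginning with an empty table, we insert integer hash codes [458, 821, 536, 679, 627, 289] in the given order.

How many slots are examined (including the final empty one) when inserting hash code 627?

4

458 hashes to 12; slot 12 is free → place at 12.
821 hashes to 5; slot 5 is free → place at 5.
536 hashes to 12; 12 taken → place at 0.
679 hashes to 12; 12,0 taken → place at 3.
627 hashes to 12; 12,0,3 taken → place at 8.
289 hashes to 12; 12,0,3,8 taken → place at 2.
Table: [536, _, 289, 679, _, 821, _, _, 627, _, _, _, 458]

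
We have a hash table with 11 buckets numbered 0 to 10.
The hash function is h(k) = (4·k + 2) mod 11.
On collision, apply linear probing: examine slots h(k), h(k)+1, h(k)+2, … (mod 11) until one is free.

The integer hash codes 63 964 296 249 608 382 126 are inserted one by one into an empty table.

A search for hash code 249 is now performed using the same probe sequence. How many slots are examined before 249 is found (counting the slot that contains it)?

63: h=1 -> slot 1
964: h=8 -> slot 8
296: h=9 -> slot 9
249: h=8, probe 8,9,10 -> slot 10
608: h=3 -> slot 3
382: h=1, probe 1,2 -> slot 2
126: h=0 -> slot 0
Table: [126, 63, 382, 608, -, -, -, -, 964, 296, 249]
Lookup 249: h=8, probe 8,9,10 → found at 10.

3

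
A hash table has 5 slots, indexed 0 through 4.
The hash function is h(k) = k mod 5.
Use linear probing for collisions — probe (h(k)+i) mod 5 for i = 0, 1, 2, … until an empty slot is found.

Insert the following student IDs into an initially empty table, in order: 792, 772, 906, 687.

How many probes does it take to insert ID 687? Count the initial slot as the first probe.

3

792: h=2 => slot 2
772: h=2, probe 2,3 => slot 3
906: h=1 => slot 1
687: h=2, probe 2,3,4 => slot 4
Table: [—, 906, 792, 772, 687]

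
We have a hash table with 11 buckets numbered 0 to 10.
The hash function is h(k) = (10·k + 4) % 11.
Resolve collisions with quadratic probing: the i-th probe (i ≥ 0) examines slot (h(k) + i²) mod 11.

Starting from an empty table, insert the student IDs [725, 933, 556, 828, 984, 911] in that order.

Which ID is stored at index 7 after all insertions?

911

725: h=5 => slot 5
933: h=6 => slot 6
556: h=9 => slot 9
828: h=1 => slot 1
984: h=10 => slot 10
911: h=6, probe 6,7 => slot 7
Table: [∅, 828, ∅, ∅, ∅, 725, 933, 911, ∅, 556, 984]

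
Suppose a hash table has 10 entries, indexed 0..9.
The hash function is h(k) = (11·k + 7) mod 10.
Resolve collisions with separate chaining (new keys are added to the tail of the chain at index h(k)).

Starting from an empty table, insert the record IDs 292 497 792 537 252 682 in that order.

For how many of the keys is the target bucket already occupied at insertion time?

Insert 292: h=9, bucket 9 empty -> new chain.
Insert 497: h=4, bucket 4 empty -> new chain.
Insert 792: h=9, bucket 9 nonempty -> append to chain.
Insert 537: h=4, bucket 4 nonempty -> append to chain.
Insert 252: h=9, bucket 9 nonempty -> append to chain.
Insert 682: h=9, bucket 9 nonempty -> append to chain.
Final buckets:
0: -
1: -
2: -
3: -
4: 497 -> 537
5: -
6: -
7: -
8: -
9: 292 -> 792 -> 252 -> 682

4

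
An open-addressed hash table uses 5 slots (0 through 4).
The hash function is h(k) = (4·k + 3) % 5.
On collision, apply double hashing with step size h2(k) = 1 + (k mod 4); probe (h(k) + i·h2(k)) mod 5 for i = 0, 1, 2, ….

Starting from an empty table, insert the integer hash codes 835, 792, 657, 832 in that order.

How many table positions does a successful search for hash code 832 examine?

2

835: h=3 → slot 3
792: h=1 → slot 1
657: h=1, h2=2, probe 1,3,0 → slot 0
832: h=1, h2=1, probe 1,2 → slot 2
Table: [657, 792, 832, 835, _]
Lookup 832: h=1, h2=1, probe 1,2 → found at 2.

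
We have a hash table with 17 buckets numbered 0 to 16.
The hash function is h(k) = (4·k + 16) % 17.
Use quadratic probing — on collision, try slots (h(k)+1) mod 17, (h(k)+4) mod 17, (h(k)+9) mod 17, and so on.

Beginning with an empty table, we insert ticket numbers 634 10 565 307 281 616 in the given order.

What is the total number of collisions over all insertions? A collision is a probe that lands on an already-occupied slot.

1

634 hashes to 2; slot 2 is free → place at 2.
10 hashes to 5; slot 5 is free → place at 5.
565 hashes to 15; slot 15 is free → place at 15.
307 hashes to 3; slot 3 is free → place at 3.
281 hashes to 1; slot 1 is free → place at 1.
616 hashes to 15; 15 taken → place at 16.
Table: [., 281, 634, 307, ., 10, ., ., ., ., ., ., ., ., ., 565, 616]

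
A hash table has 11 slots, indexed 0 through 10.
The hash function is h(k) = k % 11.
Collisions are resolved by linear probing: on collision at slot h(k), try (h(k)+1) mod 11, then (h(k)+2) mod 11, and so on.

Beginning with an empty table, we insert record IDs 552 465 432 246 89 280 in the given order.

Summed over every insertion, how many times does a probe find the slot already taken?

Insert 552: h=2, slot 2 empty -> index 2.
Insert 465: h=3, slot 3 empty -> index 3.
Insert 432: h=3, slot 3 occupied -> index 4.
Insert 246: h=4, slot 4 occupied -> index 5.
Insert 89: h=1, slot 1 empty -> index 1.
Insert 280: h=5, slot 5 occupied -> index 6.
Table: [_, 89, 552, 465, 432, 246, 280, _, _, _, _]

3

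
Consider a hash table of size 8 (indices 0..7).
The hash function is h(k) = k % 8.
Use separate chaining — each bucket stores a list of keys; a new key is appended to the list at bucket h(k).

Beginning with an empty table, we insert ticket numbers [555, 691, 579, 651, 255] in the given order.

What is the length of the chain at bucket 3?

555 -> bucket 3
691 -> bucket 3 (collision)
579 -> bucket 3 (collision)
651 -> bucket 3 (collision)
255 -> bucket 7
Final buckets:
0: -
1: -
2: -
3: 555 -> 691 -> 579 -> 651
4: -
5: -
6: -
7: 255

4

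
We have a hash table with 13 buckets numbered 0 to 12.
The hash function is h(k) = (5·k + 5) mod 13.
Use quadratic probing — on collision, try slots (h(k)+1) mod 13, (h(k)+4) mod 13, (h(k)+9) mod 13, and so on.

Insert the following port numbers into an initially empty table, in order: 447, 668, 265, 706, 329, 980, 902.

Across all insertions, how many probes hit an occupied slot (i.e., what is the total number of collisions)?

13

447: h=4 => slot 4
668: h=4, probe 4,5 => slot 5
265: h=4, probe 4,5,8 => slot 8
706: h=12 => slot 12
329: h=12, probe 12,0 => slot 0
980: h=4, probe 4,5,8,0,7 => slot 7
902: h=4, probe 4,5,8,0,7,3 => slot 3
Table: [329, _, _, 902, 447, 668, _, 980, 265, _, _, _, 706]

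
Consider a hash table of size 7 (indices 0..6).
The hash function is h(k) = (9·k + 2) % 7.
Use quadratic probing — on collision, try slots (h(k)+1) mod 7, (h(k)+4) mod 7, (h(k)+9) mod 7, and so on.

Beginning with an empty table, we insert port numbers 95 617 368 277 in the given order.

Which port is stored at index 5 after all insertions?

Insert 95: h=3, slot 3 empty -> index 3.
Insert 617: h=4, slot 4 empty -> index 4.
Insert 368: h=3, slots 3,4 occupied -> index 0.
Insert 277: h=3, slots 3,4,0 occupied -> index 5.
Table: [368, ∅, ∅, 95, 617, 277, ∅]

277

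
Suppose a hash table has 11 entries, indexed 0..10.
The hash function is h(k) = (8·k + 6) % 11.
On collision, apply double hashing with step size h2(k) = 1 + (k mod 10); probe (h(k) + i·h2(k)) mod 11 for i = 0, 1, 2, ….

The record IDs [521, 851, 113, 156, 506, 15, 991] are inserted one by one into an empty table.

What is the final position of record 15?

521 hashes to 5; slot 5 is free => place at 5.
851 hashes to 5, h2=2; 5 taken => place at 7.
113 hashes to 8; slot 8 is free => place at 8.
156 hashes to 0; slot 0 is free => place at 0.
506 hashes to 6; slot 6 is free => place at 6.
15 hashes to 5, h2=6; 5,0,6 taken => place at 1.
991 hashes to 3; slot 3 is free => place at 3.
Table: [156, 15, —, 991, —, 521, 506, 851, 113, —, —]

1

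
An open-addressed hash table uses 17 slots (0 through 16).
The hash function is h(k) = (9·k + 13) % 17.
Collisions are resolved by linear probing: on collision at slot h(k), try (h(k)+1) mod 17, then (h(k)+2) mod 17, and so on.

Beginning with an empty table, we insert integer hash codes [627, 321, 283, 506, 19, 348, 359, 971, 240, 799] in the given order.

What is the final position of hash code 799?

2

627: h=12 → slot 12
321: h=12, probe 12,13 → slot 13
283: h=10 → slot 10
506: h=11 → slot 11
19: h=14 → slot 14
348: h=0 → slot 0
359: h=14, probe 14,15 → slot 15
971: h=14, probe 14,15,16 → slot 16
240: h=14, probe 14,15,16,0,1 → slot 1
799: h=13, probe 13,14,15,16,0,1,2 → slot 2
Table: [348, 240, 799, —, —, —, —, —, —, —, 283, 506, 627, 321, 19, 359, 971]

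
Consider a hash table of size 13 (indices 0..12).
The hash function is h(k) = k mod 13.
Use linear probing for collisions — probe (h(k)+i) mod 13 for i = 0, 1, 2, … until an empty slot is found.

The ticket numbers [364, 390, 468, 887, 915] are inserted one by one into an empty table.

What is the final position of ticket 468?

Insert 364: h=0, slot 0 empty → index 0.
Insert 390: h=0, slot 0 occupied → index 1.
Insert 468: h=0, slots 0,1 occupied → index 2.
Insert 887: h=3, slot 3 empty → index 3.
Insert 915: h=5, slot 5 empty → index 5.
Table: [364, 390, 468, 887, ., 915, ., ., ., ., ., ., .]

2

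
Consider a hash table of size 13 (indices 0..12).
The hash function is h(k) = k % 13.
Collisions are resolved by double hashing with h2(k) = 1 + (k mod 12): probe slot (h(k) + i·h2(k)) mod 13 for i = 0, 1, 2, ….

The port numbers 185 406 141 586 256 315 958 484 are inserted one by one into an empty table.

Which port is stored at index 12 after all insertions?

185: h=3 -> slot 3
406: h=3, h2=11, probe 3,1 -> slot 1
141: h=11 -> slot 11
586: h=1, h2=11, probe 1,12 -> slot 12
256: h=9 -> slot 9
315: h=3, h2=4, probe 3,7 -> slot 7
958: h=9, h2=11, probe 9,7,5 -> slot 5
484: h=3, h2=5, probe 3,8 -> slot 8
Table: [∅, 406, ∅, 185, ∅, 958, ∅, 315, 484, 256, ∅, 141, 586]

586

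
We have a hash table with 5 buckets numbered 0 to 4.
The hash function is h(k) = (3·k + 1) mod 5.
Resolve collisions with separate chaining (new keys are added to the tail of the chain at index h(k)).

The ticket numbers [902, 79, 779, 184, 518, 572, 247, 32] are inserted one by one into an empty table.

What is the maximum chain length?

4

902 → bucket 2
79 → bucket 3
779 → bucket 3 (collision)
184 → bucket 3 (collision)
518 → bucket 0
572 → bucket 2 (collision)
247 → bucket 2 (collision)
32 → bucket 2 (collision)
Final buckets:
0: 518
1: .
2: 902 -> 572 -> 247 -> 32
3: 79 -> 779 -> 184
4: .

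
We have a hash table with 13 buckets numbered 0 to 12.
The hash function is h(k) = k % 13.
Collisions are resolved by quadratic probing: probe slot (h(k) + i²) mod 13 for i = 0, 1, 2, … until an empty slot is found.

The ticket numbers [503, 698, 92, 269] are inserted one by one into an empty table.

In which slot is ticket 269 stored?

0

503 hashes to 9; slot 9 is free -> place at 9.
698 hashes to 9; 9 taken -> place at 10.
92 hashes to 1; slot 1 is free -> place at 1.
269 hashes to 9; 9,10 taken -> place at 0.
Table: [269, 92, -, -, -, -, -, -, -, 503, 698, -, -]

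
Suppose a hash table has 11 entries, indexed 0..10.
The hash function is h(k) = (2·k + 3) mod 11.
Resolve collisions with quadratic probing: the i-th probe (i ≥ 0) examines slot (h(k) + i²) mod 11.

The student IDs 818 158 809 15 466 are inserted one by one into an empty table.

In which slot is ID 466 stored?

818: h=0 -> slot 0
158: h=0, probe 0,1 -> slot 1
809: h=4 -> slot 4
15: h=0, probe 0,1,4,9 -> slot 9
466: h=0, probe 0,1,4,9,5 -> slot 5
Table: [818, 158, -, -, 809, 466, -, -, -, 15, -]

5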